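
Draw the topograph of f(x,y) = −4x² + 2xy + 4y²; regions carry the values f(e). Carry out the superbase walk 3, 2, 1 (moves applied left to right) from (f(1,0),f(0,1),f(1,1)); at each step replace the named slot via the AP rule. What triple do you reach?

start (-4,4,2) = (f(1,0),f(0,1),f(1,1))
replace slot 3: 2·((-4)+4) − 2 = -2 → (-4,4,-2)
replace slot 2: 2·((-4)+(-2)) − 4 = -16 → (-4,-16,-2)
replace slot 1: 2·((-16)+(-2)) − (-4) = -32 → (-32,-16,-2)

-32,-16,-2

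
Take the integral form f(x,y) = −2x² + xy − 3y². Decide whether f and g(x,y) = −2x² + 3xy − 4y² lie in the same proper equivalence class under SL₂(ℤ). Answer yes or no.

D₁ = -23, D₂ = -23
f is negative-definite; reduce −f:
−f: reduced (well bottom): (2,-1,3) with a≤c, −a<b≤a
flip sign back: reduced form of f is (-2,1,-3)
g is negative-definite; reduce −g:
−g: translate: b→1 (≡-3 mod 4), so (2,-3,4)→(2,1,3)
−g: reduced (well bottom): (2,1,3) with a≤c, −a<b≤a
flip sign back: reduced form of g is (-2,-1,-3)
reduced forms (-2, 1, -3) vs (-2, -1, -3) ⇒ inequivalent

no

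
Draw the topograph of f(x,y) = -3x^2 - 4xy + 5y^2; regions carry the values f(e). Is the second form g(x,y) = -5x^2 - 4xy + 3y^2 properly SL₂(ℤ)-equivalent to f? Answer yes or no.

D₁ = 76, D₂ = 76
river cycle of f (length 6): (5, 4, -3), (-3, 8, 1), (1, 8, -3), (-3, 4, 5), (5, 6, -2), (-2, 6, 5)
river cycle of g (length 6): (3, 4, -5), (-5, 6, 2), (2, 6, -5), (-5, 4, 3), (3, 8, -1), (-1, 8, 3)
cycles differ ⇒ inequivalent

no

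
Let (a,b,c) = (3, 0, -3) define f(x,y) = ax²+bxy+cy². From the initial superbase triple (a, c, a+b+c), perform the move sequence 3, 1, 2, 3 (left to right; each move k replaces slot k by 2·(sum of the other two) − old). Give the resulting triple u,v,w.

start (3,-3,0) = (f(1,0),f(0,1),f(1,1))
replace slot 3: 2·(3+(-3)) − 0 = 0 → (3,-3,0)
replace slot 1: 2·((-3)+0) − 3 = -9 → (-9,-3,0)
replace slot 2: 2·((-9)+0) − (-3) = -15 → (-9,-15,0)
replace slot 3: 2·((-9)+(-15)) − 0 = -48 → (-9,-15,-48)

-9,-15,-48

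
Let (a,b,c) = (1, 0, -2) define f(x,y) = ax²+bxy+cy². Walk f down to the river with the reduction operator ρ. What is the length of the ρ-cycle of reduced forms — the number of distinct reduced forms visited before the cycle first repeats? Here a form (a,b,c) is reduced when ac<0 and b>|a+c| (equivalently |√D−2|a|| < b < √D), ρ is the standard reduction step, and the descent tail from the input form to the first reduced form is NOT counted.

D = 8, ⌊√D⌋ = 2
descent: ρ → (-2,0,1)
descent: ρ → (1,2,-1)  [lands on river]
river: ρ → (-1,2,1)
ρ-cycle length = 2 (tail of 2 descent steps not counted)

2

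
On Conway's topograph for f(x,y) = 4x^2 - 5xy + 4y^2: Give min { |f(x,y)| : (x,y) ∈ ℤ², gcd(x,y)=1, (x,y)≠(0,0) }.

translate: b→3 (≡-5 mod 8), so (4,-5,4)→(4,3,3)
flip: (4,3,3)→(3,-3,4)
translate: b→3 (≡-3 mod 6), so (3,-3,4)→(3,3,4)
reduced (well bottom): (3,3,4) with a≤c, −a<b≤a
well minimum = a = 3

3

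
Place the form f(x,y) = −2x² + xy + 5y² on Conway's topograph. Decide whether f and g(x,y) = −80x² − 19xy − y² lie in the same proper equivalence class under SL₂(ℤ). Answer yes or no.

D₁ = 41, D₂ = 41
river cycle of f (length 10): (-2, 5, 2), (2, 3, -4), (-4, 5, 1), (1, 5, -4), (-4, 3, 2), (2, 5, -2), (-2, 3, 4), (4, 5, -1), (-1, 5, 4), (4, 3, -2)
river cycle of g (length 10): (-1, 5, 4), (4, 3, -2), (-2, 5, 2), (2, 3, -4), (-4, 5, 1), (1, 5, -4), (-4, 3, 2), (2, 5, -2), (-2, 3, 4), (4, 5, -1)
cycles coincide ⇒ equivalent

yes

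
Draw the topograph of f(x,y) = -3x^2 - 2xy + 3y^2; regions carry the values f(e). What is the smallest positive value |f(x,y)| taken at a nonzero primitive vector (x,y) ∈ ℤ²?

descent: ρ → (3,2,-3)  [lands on river]
river: ρ → (-3,4,2)
river: ρ → (2,4,-3)
river: ρ → (-3,2,3)
river: ρ → (3,4,-2)
river: ρ → (-2,4,3)
closes: descent 1, river 6
min |a| on river = 2

2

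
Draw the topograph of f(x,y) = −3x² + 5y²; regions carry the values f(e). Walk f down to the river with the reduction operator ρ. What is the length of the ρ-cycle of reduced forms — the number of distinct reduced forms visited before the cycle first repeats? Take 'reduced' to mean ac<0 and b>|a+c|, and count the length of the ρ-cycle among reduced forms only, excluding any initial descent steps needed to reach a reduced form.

D = 60, ⌊√D⌋ = 7
descent: ρ → (5,0,-3)
descent: ρ → (-3,6,2)  [lands on river]
river: ρ → (2,6,-3)
ρ-cycle length = 2 (tail of 2 descent steps not counted)

2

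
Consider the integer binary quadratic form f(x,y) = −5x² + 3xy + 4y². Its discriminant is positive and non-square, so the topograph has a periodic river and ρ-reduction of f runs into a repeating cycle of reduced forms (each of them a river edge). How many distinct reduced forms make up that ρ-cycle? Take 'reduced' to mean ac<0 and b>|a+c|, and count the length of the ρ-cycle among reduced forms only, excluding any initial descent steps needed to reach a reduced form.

D = 89, ⌊√D⌋ = 9
river: ρ → (4,5,-4)
river: ρ → (-4,3,5)
river: ρ → (5,7,-2)
river: ρ → (-2,9,1)
river: ρ → (1,9,-2)
river: ρ → (-2,7,5)
river: ρ → (5,3,-4)
river: ρ → (-4,5,4)
river: ρ → (4,3,-5)
river: ρ → (-5,7,2)
river: ρ → (2,9,-1)
river: ρ → (-1,9,2)
river: ρ → (2,7,-5)
river: ρ → (-5,3,4)
ρ-cycle length = 14 (tail of 0 descent steps not counted)

14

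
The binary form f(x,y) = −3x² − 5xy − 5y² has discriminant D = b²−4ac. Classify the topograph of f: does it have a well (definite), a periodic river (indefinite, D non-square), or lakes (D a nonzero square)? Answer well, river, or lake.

D = b²−4ac = (-5)² − 4·(-3)·(-5) = -35
D < 0 ⇒ definite ⇒ every region one sign ⇒ single well

well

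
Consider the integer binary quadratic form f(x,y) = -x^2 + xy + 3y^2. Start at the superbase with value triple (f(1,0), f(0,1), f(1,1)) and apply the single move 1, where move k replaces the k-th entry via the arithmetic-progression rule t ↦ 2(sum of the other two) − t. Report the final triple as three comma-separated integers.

start (-1,3,3) = (f(1,0),f(0,1),f(1,1))
replace slot 1: 2·(3+3) − (-1) = 13 → (13,3,3)

13,3,3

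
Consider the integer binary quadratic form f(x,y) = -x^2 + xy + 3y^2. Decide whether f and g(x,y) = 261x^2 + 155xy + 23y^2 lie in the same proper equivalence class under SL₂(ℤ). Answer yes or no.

D₁ = 13, D₂ = 13
river cycle of f (length 2): (-1, 3, 1), (1, 3, -1)
river cycle of g (length 2): (-1, 3, 1), (1, 3, -1)
cycles coincide ⇒ equivalent

yes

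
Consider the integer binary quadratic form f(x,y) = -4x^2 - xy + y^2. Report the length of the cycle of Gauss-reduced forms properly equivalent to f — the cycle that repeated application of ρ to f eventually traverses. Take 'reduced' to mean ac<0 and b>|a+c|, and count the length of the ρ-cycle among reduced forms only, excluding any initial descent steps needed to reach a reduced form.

D = 17, ⌊√D⌋ = 4
descent: ρ → (1,3,-2)  [lands on river]
river: ρ → (-2,1,2)
river: ρ → (2,3,-1)
river: ρ → (-1,3,2)
river: ρ → (2,1,-2)
river: ρ → (-2,3,1)
ρ-cycle length = 6 (tail of 1 descent step not counted)

6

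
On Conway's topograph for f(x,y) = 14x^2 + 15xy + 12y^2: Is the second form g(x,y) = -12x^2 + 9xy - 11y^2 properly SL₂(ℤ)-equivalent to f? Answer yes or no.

D₁ = -447, D₂ = -447
f: translate: b→-13 (≡15 mod 28), so (14,15,12)→(14,-13,11)
f: flip: (14,-13,11)→(11,13,14)
f: translate: b→-9 (≡13 mod 22), so (11,13,14)→(11,-9,12)
f: reduced (well bottom): (11,-9,12) with a≤c, −a<b≤a
g is negative-definite; reduce −g:
−g: flip: (12,-9,11)→(11,9,12)
−g: reduced (well bottom): (11,9,12) with a≤c, −a<b≤a
flip sign back: reduced form of g is (-11,-9,-12)
reduced forms (11, -9, 12) vs (-11, -9, -12) ⇒ inequivalent

no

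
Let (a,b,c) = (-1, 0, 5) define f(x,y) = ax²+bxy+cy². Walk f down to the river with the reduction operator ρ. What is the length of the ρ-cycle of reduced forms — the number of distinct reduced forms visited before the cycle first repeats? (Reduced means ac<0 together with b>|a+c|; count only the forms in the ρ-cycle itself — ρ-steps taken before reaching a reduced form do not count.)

D = 20, ⌊√D⌋ = 4
descent: ρ → (5,0,-1)
descent: ρ → (-1,4,1)  [lands on river]
river: ρ → (1,4,-1)
ρ-cycle length = 2 (tail of 2 descent steps not counted)

2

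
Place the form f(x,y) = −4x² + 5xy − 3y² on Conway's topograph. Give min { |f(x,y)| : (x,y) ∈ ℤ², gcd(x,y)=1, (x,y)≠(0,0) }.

translate: b→3 (≡-5 mod 8), so (4,-5,3)→(4,3,2)
flip: (4,3,2)→(2,-3,4)
translate: b→1 (≡-3 mod 4), so (2,-3,4)→(2,1,3)
reduced (well bottom): (2,1,3) with a≤c, −a<b≤a
well minimum |f| = |-2| = 2 (negative-definite)

2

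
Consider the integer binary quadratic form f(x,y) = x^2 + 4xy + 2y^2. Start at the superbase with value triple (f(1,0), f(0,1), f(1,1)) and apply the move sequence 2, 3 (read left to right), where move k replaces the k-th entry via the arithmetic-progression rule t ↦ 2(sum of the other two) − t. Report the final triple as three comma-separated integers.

start (1,2,7) = (f(1,0),f(0,1),f(1,1))
replace slot 2: 2·(1+7) − 2 = 14 → (1,14,7)
replace slot 3: 2·(1+14) − 7 = 23 → (1,14,23)

1,14,23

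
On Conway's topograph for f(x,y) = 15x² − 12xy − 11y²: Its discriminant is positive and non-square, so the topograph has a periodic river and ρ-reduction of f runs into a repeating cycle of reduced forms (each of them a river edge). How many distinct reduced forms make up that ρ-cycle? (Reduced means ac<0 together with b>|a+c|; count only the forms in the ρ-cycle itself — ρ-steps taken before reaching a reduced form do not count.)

D = 804, ⌊√D⌋ = 28
descent: ρ → (-11,12,15)  [lands on river]
river: ρ → (15,18,-8)
river: ρ → (-8,14,19)
river: ρ → (19,24,-3)
river: ρ → (-3,24,19)
river: ρ → (19,14,-8)
river: ρ → (-8,18,15)
river: ρ → (15,12,-11)
river: ρ → (-11,10,16)
river: ρ → (16,22,-5)
river: ρ → (-5,28,1)
river: ρ → (1,28,-5)
river: ρ → (-5,22,16)
river: ρ → (16,10,-11)
ρ-cycle length = 14 (tail of 1 descent step not counted)

14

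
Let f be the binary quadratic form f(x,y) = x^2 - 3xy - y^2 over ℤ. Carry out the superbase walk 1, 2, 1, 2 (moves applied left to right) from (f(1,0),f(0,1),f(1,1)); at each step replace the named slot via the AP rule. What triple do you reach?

start (1,-1,-3) = (f(1,0),f(0,1),f(1,1))
replace slot 1: 2·((-1)+(-3)) − 1 = -9 → (-9,-1,-3)
replace slot 2: 2·((-9)+(-3)) − (-1) = -23 → (-9,-23,-3)
replace slot 1: 2·((-23)+(-3)) − (-9) = -43 → (-43,-23,-3)
replace slot 2: 2·((-43)+(-3)) − (-23) = -69 → (-43,-69,-3)

-43,-69,-3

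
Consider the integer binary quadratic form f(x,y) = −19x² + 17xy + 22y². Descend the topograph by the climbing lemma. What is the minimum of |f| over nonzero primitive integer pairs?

river: ρ → (22,27,-14)
river: ρ → (-14,29,20)
river: ρ → (20,11,-23)
river: ρ → (-23,35,8)
river: ρ → (8,29,-35)
river: ρ → (-35,41,2)
river: ρ → (2,43,-14)
river: ρ → (-14,41,5)
river: ρ → (5,39,-22)
river: ρ → (-22,5,22)
river: ρ → (22,39,-5)
river: ρ → (-5,41,14)
river: ρ → (14,43,-2)
river: ρ → (-2,41,35)
river: ρ → (35,29,-8)
river: ρ → (-8,35,23)
river: ρ → (23,11,-20)
river: ρ → (-20,29,14)
river: ρ → (14,27,-22)
river: ρ → (-22,17,19)
river: ρ → (19,21,-20)
river: ρ → (-20,19,20)
river: ρ → (20,21,-19)
river: ρ → (-19,17,22)
closes: descent 0, river 24
min |a| on river = 2

2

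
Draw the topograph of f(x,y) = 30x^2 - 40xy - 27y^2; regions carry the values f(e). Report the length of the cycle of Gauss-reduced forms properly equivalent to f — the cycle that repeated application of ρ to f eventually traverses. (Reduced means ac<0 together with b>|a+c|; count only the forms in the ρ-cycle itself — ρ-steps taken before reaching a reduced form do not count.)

D = 4840, ⌊√D⌋ = 69
descent: ρ → (-27,40,30)  [lands on river]
river: ρ → (30,20,-37)
river: ρ → (-37,54,13)
river: ρ → (13,50,-45)
river: ρ → (-45,40,18)
river: ρ → (18,68,-3)
river: ρ → (-3,64,62)
river: ρ → (62,60,-5)
river: ρ → (-5,60,62)
river: ρ → (62,64,-3)
river: ρ → (-3,68,18)
river: ρ → (18,40,-45)
river: ρ → (-45,50,13)
river: ρ → (13,54,-37)
river: ρ → (-37,20,30)
river: ρ → (30,40,-27)
river: ρ → (-27,68,2)
river: ρ → (2,68,-27)
ρ-cycle length = 18 (tail of 1 descent step not counted)

18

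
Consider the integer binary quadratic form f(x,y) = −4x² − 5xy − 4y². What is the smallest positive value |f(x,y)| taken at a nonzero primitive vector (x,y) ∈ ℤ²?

translate: b→-3 (≡5 mod 8), so (4,5,4)→(4,-3,3)
flip: (4,-3,3)→(3,3,4)
reduced (well bottom): (3,3,4) with a≤c, −a<b≤a
well minimum |f| = |-3| = 3 (negative-definite)

3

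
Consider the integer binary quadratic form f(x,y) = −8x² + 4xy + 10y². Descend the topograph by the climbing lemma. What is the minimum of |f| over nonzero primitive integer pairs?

river: ρ → (10,16,-2)
river: ρ → (-2,16,10)
river: ρ → (10,4,-8)
river: ρ → (-8,12,6)
river: ρ → (6,12,-8)
river: ρ → (-8,4,10)
closes: descent 0, river 6
min |a| on river = 2

2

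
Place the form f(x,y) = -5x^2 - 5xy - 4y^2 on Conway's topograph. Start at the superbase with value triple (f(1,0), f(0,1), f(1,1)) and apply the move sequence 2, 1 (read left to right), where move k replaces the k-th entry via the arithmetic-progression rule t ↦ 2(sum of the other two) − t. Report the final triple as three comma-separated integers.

start (-5,-4,-14) = (f(1,0),f(0,1),f(1,1))
replace slot 2: 2·((-5)+(-14)) − (-4) = -34 → (-5,-34,-14)
replace slot 1: 2·((-34)+(-14)) − (-5) = -91 → (-91,-34,-14)

-91,-34,-14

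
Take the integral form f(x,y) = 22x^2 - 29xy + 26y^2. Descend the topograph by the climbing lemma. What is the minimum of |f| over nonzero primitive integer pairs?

translate: b→15 (≡-29 mod 44), so (22,-29,26)→(22,15,19)
flip: (22,15,19)→(19,-15,22)
reduced (well bottom): (19,-15,22) with a≤c, −a<b≤a
well minimum = a = 19

19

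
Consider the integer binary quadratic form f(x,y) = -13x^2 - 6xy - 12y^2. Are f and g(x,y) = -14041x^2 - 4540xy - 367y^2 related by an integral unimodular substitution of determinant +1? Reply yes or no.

D₁ = -588, D₂ = -588
f is negative-definite; reduce −f:
−f: flip: (13,6,12)→(12,-6,13)
−f: reduced (well bottom): (12,-6,13) with a≤c, −a<b≤a
flip sign back: reduced form of f is (-12,6,-13)
g is negative-definite; reduce −g:
−g: flip: (14041,4540,367)→(367,-4540,14041)
−g: translate: b→-136 (≡-4540 mod 734), so (367,-4540,14041)→(367,-136,13)
−g: flip: (367,-136,13)→(13,136,367)
−g: translate: b→6 (≡136 mod 26), so (13,136,367)→(13,6,12)
−g: flip: (13,6,12)→(12,-6,13)
−g: reduced (well bottom): (12,-6,13) with a≤c, −a<b≤a
flip sign back: reduced form of g is (-12,6,-13)
reduced forms (-12, 6, -13) vs (-12, 6, -13) ⇒ equivalent

yes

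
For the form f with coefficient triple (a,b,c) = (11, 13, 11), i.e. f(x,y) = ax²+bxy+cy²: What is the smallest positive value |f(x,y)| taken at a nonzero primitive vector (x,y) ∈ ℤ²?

translate: b→-9 (≡13 mod 22), so (11,13,11)→(11,-9,9)
flip: (11,-9,9)→(9,9,11)
reduced (well bottom): (9,9,11) with a≤c, −a<b≤a
well minimum = a = 9

9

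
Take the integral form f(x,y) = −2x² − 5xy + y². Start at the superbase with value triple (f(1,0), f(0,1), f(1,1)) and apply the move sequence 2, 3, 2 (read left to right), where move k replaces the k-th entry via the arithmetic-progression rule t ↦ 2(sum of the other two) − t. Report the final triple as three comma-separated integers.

start (-2,1,-6) = (f(1,0),f(0,1),f(1,1))
replace slot 2: 2·((-2)+(-6)) − 1 = -17 → (-2,-17,-6)
replace slot 3: 2·((-2)+(-17)) − (-6) = -32 → (-2,-17,-32)
replace slot 2: 2·((-2)+(-32)) − (-17) = -51 → (-2,-51,-32)

-2,-51,-32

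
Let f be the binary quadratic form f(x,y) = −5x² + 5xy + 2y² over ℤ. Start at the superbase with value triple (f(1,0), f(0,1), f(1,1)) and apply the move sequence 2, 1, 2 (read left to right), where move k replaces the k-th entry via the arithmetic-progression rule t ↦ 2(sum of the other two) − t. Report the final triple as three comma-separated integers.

start (-5,2,2) = (f(1,0),f(0,1),f(1,1))
replace slot 2: 2·((-5)+2) − 2 = -8 → (-5,-8,2)
replace slot 1: 2·((-8)+2) − (-5) = -7 → (-7,-8,2)
replace slot 2: 2·((-7)+2) − (-8) = -2 → (-7,-2,2)

-7,-2,2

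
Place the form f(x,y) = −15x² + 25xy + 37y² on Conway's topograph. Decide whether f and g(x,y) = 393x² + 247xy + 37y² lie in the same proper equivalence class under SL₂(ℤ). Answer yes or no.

D₁ = 2845, D₂ = 2845
river cycle of f (length 10): (37, 49, -3), (-3, 53, 3), (3, 49, -37), (-37, 25, 15), (15, 35, -27), (-27, 19, 23), (23, 27, -23), (-23, 19, 27), (27, 35, -15), (-15, 25, 37)
river cycle of g (length 10): (37, 49, -3), (-3, 53, 3), (3, 49, -37), (-37, 25, 15), (15, 35, -27), (-27, 19, 23), (23, 27, -23), (-23, 19, 27), (27, 35, -15), (-15, 25, 37)
cycles coincide ⇒ equivalent

yes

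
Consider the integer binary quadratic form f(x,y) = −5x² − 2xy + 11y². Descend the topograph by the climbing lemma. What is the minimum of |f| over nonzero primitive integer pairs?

descent: ρ → (11,2,-5)
descent: ρ → (-5,8,8)  [lands on river]
river: ρ → (8,8,-5)
river: ρ → (-5,12,4)
river: ρ → (4,12,-5)
closes: descent 2, river 4
min |a| on river = 4

4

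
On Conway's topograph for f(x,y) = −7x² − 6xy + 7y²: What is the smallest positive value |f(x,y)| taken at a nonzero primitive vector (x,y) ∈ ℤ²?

descent: ρ → (7,6,-7)  [lands on river]
river: ρ → (-7,8,6)
river: ρ → (6,4,-9)
river: ρ → (-9,14,1)
river: ρ → (1,14,-9)
river: ρ → (-9,4,6)
river: ρ → (6,8,-7)
river: ρ → (-7,6,7)
river: ρ → (7,8,-6)
river: ρ → (-6,4,9)
river: ρ → (9,14,-1)
river: ρ → (-1,14,9)
river: ρ → (9,4,-6)
river: ρ → (-6,8,7)
closes: descent 1, river 14
min |a| on river = 1

1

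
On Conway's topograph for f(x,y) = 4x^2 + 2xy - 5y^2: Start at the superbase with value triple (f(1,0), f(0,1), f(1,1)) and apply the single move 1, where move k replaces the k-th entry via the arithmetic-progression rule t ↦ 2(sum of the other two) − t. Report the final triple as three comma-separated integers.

start (4,-5,1) = (f(1,0),f(0,1),f(1,1))
replace slot 1: 2·((-5)+1) − 4 = -12 → (-12,-5,1)

-12,-5,1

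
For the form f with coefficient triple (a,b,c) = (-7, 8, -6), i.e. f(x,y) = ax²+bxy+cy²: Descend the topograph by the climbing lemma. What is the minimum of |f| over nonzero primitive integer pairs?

translate: b→6 (≡-8 mod 14), so (7,-8,6)→(7,6,5)
flip: (7,6,5)→(5,-6,7)
translate: b→4 (≡-6 mod 10), so (5,-6,7)→(5,4,6)
reduced (well bottom): (5,4,6) with a≤c, −a<b≤a
well minimum |f| = |-5| = 5 (negative-definite)

5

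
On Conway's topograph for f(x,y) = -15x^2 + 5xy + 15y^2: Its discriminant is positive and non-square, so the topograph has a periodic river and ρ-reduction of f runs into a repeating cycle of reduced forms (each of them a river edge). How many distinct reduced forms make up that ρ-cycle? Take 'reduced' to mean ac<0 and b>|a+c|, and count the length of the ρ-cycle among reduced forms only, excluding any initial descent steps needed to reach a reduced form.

D = 925, ⌊√D⌋ = 30
river: ρ → (15,25,-5)
river: ρ → (-5,25,15)
river: ρ → (15,5,-15)
river: ρ → (-15,25,5)
river: ρ → (5,25,-15)
river: ρ → (-15,5,15)
ρ-cycle length = 6 (tail of 0 descent steps not counted)

6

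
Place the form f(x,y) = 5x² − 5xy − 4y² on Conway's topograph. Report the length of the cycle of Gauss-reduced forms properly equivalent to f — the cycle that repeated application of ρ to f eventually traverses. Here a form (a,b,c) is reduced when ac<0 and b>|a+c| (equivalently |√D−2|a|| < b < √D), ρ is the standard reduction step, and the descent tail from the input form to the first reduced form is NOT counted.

D = 105, ⌊√D⌋ = 10
descent: ρ → (-4,5,5)  [lands on river]
river: ρ → (5,5,-4)
river: ρ → (-4,3,6)
river: ρ → (6,9,-1)
river: ρ → (-1,9,6)
river: ρ → (6,3,-4)
ρ-cycle length = 6 (tail of 1 descent step not counted)

6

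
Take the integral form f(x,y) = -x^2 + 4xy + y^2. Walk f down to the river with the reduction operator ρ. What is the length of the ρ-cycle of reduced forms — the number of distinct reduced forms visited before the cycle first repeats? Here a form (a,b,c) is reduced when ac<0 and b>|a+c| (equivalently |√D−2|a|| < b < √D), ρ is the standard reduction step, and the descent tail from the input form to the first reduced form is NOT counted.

D = 20, ⌊√D⌋ = 4
river: ρ → (1,4,-1)
river: ρ → (-1,4,1)
ρ-cycle length = 2 (tail of 0 descent steps not counted)

2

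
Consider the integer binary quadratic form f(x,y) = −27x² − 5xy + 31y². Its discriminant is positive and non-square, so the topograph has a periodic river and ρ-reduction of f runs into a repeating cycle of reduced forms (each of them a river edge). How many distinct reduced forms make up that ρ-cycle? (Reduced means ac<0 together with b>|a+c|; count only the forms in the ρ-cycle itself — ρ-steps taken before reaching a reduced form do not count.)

D = 3373, ⌊√D⌋ = 58
descent: ρ → (31,5,-27)  [lands on river]
river: ρ → (-27,49,9)
river: ρ → (9,41,-47)
river: ρ → (-47,53,3)
river: ρ → (3,55,-29)
river: ρ → (-29,3,29)
river: ρ → (29,55,-3)
river: ρ → (-3,53,47)
river: ρ → (47,41,-9)
river: ρ → (-9,49,27)
river: ρ → (27,5,-31)
river: ρ → (-31,57,1)
river: ρ → (1,57,-31)
river: ρ → (-31,5,27)
river: ρ → (27,49,-9)
river: ρ → (-9,41,47)
river: ρ → (47,53,-3)
river: ρ → (-3,55,29)
river: ρ → (29,3,-29)
river: ρ → (-29,55,3)
river: ρ → (3,53,-47)
river: ρ → (-47,41,9)
river: ρ → (9,49,-27)
river: ρ → (-27,5,31)
river: ρ → (31,57,-1)
river: ρ → (-1,57,31)
ρ-cycle length = 26 (tail of 1 descent step not counted)

26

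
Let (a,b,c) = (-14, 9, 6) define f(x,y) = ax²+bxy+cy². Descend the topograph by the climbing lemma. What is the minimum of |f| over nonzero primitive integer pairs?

river: ρ → (6,15,-8)
river: ρ → (-8,17,4)
river: ρ → (4,15,-12)
river: ρ → (-12,9,7)
river: ρ → (7,19,-2)
river: ρ → (-2,17,16)
river: ρ → (16,15,-3)
river: ρ → (-3,15,16)
river: ρ → (16,17,-2)
river: ρ → (-2,19,7)
river: ρ → (7,9,-12)
river: ρ → (-12,15,4)
river: ρ → (4,17,-8)
river: ρ → (-8,15,6)
river: ρ → (6,9,-14)
river: ρ → (-14,19,1)
river: ρ → (1,19,-14)
river: ρ → (-14,9,6)
closes: descent 0, river 18
min |a| on river = 1

1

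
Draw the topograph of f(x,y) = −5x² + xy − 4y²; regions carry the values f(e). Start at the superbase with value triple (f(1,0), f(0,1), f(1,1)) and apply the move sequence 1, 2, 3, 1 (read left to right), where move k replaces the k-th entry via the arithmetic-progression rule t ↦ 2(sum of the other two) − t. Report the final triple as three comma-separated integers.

start (-5,-4,-8) = (f(1,0),f(0,1),f(1,1))
replace slot 1: 2·((-4)+(-8)) − (-5) = -19 → (-19,-4,-8)
replace slot 2: 2·((-19)+(-8)) − (-4) = -50 → (-19,-50,-8)
replace slot 3: 2·((-19)+(-50)) − (-8) = -130 → (-19,-50,-130)
replace slot 1: 2·((-50)+(-130)) − (-19) = -341 → (-341,-50,-130)

-341,-50,-130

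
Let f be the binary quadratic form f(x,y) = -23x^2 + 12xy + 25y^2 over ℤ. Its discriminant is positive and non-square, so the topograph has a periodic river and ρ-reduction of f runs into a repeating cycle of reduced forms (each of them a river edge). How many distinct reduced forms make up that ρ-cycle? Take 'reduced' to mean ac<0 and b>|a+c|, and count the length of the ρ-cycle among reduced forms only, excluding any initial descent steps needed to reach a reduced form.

D = 2444, ⌊√D⌋ = 49
river: ρ → (25,38,-10)
river: ρ → (-10,42,17)
river: ρ → (17,26,-26)
river: ρ → (-26,26,17)
river: ρ → (17,42,-10)
river: ρ → (-10,38,25)
river: ρ → (25,12,-23)
river: ρ → (-23,34,14)
river: ρ → (14,22,-35)
river: ρ → (-35,48,1)
river: ρ → (1,48,-35)
river: ρ → (-35,22,14)
river: ρ → (14,34,-23)
river: ρ → (-23,12,25)
ρ-cycle length = 14 (tail of 0 descent steps not counted)

14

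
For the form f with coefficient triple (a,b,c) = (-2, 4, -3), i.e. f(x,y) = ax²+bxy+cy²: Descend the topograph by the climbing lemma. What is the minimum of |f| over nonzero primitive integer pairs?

translate: b→0 (≡-4 mod 4), so (2,-4,3)→(2,0,1)
flip: (2,0,1)→(1,0,2)
reduced (well bottom): (1,0,2) with a≤c, −a<b≤a
well minimum |f| = |-1| = 1 (negative-definite)

1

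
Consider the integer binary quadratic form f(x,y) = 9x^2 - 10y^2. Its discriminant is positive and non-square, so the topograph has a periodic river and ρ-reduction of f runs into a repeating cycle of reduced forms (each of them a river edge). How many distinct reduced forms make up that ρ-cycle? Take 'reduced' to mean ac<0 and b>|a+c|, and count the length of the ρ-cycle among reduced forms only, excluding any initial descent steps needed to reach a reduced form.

D = 360, ⌊√D⌋ = 18
descent: ρ → (-10,0,9)
descent: ρ → (9,18,-1)  [lands on river]
river: ρ → (-1,18,9)
ρ-cycle length = 2 (tail of 2 descent steps not counted)

2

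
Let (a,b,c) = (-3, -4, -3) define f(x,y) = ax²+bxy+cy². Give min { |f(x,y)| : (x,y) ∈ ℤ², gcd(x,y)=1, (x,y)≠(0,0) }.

translate: b→-2 (≡4 mod 6), so (3,4,3)→(3,-2,2)
flip: (3,-2,2)→(2,2,3)
reduced (well bottom): (2,2,3) with a≤c, −a<b≤a
well minimum |f| = |-2| = 2 (negative-definite)

2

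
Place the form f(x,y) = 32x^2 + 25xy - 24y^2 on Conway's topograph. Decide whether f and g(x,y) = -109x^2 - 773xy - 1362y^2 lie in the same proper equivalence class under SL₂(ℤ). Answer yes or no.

D₁ = 3697, D₂ = 3697
river cycle of f (length 158): (-24, 23, 33), (33, 43, -14), (-14, 41, 36), (36, 31, -19), (-19, 45, 22), (22, 43, -21), (-21, 41, 24), (24, 55, -7), (-7, 57, 16), (16, 39, -34), … (148 more)
river cycle of g (length 158): (-14, 41, 36), (36, 31, -19), (-19, 45, 22), (22, 43, -21), (-21, 41, 24), (24, 55, -7), (-7, 57, 16), (16, 39, -34), (-34, 29, 21), (21, 55, -8), … (148 more)
cycles coincide ⇒ equivalent

yes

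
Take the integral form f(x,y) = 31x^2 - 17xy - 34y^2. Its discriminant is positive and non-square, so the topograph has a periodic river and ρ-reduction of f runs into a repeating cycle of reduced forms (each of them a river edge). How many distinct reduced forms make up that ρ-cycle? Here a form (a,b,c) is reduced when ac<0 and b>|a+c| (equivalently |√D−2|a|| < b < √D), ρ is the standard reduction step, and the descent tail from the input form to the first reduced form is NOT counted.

D = 4505, ⌊√D⌋ = 67
descent: ρ → (-34,17,31)  [lands on river]
river: ρ → (31,45,-20)
river: ρ → (-20,35,41)
river: ρ → (41,47,-14)
river: ρ → (-14,65,5)
river: ρ → (5,65,-14)
river: ρ → (-14,47,41)
river: ρ → (41,35,-20)
river: ρ → (-20,45,31)
river: ρ → (31,17,-34)
river: ρ → (-34,51,14)
river: ρ → (14,61,-14)
river: ρ → (-14,51,34)
river: ρ → (34,17,-31)
river: ρ → (-31,45,20)
river: ρ → (20,35,-41)
river: ρ → (-41,47,14)
river: ρ → (14,65,-5)
river: ρ → (-5,65,14)
river: ρ → (14,47,-41)
river: ρ → (-41,35,20)
river: ρ → (20,45,-31)
river: ρ → (-31,17,34)
river: ρ → (34,51,-14)
river: ρ → (-14,61,14)
river: ρ → (14,51,-34)
ρ-cycle length = 26 (tail of 1 descent step not counted)

26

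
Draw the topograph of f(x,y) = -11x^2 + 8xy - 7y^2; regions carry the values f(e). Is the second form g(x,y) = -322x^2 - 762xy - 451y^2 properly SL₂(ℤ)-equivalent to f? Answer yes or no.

D₁ = -244, D₂ = -244
f is negative-definite; reduce −f:
−f: flip: (11,-8,7)→(7,8,11)
−f: translate: b→-6 (≡8 mod 14), so (7,8,11)→(7,-6,10)
−f: reduced (well bottom): (7,-6,10) with a≤c, −a<b≤a
flip sign back: reduced form of f is (-7,6,-10)
g is negative-definite; reduce −g:
−g: translate: b→118 (≡762 mod 644), so (322,762,451)→(322,118,11)
−g: flip: (322,118,11)→(11,-118,322)
−g: translate: b→-8 (≡-118 mod 22), so (11,-118,322)→(11,-8,7)
−g: flip: (11,-8,7)→(7,8,11)
−g: translate: b→-6 (≡8 mod 14), so (7,8,11)→(7,-6,10)
−g: reduced (well bottom): (7,-6,10) with a≤c, −a<b≤a
flip sign back: reduced form of g is (-7,6,-10)
reduced forms (-7, 6, -10) vs (-7, 6, -10) ⇒ equivalent

yes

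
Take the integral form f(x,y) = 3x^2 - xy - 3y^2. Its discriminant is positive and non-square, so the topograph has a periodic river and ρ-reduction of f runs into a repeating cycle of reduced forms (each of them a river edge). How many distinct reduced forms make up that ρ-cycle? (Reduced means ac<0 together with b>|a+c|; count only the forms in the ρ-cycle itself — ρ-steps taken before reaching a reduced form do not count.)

D = 37, ⌊√D⌋ = 6
descent: ρ → (-3,1,3)  [lands on river]
river: ρ → (3,5,-1)
river: ρ → (-1,5,3)
river: ρ → (3,1,-3)
river: ρ → (-3,5,1)
river: ρ → (1,5,-3)
ρ-cycle length = 6 (tail of 1 descent step not counted)

6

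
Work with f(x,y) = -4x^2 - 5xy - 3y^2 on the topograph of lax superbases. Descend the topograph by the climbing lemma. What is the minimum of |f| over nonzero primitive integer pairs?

translate: b→-3 (≡5 mod 8), so (4,5,3)→(4,-3,2)
flip: (4,-3,2)→(2,3,4)
translate: b→-1 (≡3 mod 4), so (2,3,4)→(2,-1,3)
reduced (well bottom): (2,-1,3) with a≤c, −a<b≤a
well minimum |f| = |-2| = 2 (negative-definite)

2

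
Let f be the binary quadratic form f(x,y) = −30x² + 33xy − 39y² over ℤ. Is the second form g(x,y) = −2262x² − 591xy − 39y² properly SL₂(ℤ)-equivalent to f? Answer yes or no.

D₁ = -3591, D₂ = -3591
f is negative-definite; reduce −f:
−f: translate: b→27 (≡-33 mod 60), so (30,-33,39)→(30,27,36)
−f: reduced (well bottom): (30,27,36) with a≤c, −a<b≤a
flip sign back: reduced form of f is (-30,-27,-36)
g is negative-definite; reduce −g:
−g: flip: (2262,591,39)→(39,-591,2262)
−g: translate: b→33 (≡-591 mod 78), so (39,-591,2262)→(39,33,30)
−g: flip: (39,33,30)→(30,-33,39)
−g: translate: b→27 (≡-33 mod 60), so (30,-33,39)→(30,27,36)
−g: reduced (well bottom): (30,27,36) with a≤c, −a<b≤a
flip sign back: reduced form of g is (-30,-27,-36)
reduced forms (-30, -27, -36) vs (-30, -27, -36) ⇒ equivalent

yes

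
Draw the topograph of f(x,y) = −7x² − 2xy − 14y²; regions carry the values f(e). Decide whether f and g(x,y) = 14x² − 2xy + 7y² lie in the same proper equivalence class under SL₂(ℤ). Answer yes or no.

D₁ = -388, D₂ = -388
f is negative-definite; reduce −f:
−f: reduced (well bottom): (7,2,14) with a≤c, −a<b≤a
flip sign back: reduced form of f is (-7,-2,-14)
g: flip: (14,-2,7)→(7,2,14)
g: reduced (well bottom): (7,2,14) with a≤c, −a<b≤a
reduced forms (-7, -2, -14) vs (7, 2, 14) ⇒ inequivalent

no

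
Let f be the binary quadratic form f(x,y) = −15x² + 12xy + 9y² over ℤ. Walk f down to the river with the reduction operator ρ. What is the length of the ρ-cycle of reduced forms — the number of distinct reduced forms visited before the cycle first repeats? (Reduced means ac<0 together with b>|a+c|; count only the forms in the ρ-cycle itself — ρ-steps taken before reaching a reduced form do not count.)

D = 684, ⌊√D⌋ = 26
river: ρ → (9,24,-3)
river: ρ → (-3,24,9)
river: ρ → (9,12,-15)
river: ρ → (-15,18,6)
river: ρ → (6,18,-15)
river: ρ → (-15,12,9)
ρ-cycle length = 6 (tail of 0 descent steps not counted)

6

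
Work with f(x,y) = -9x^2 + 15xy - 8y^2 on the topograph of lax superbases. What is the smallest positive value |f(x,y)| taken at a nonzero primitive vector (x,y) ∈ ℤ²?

translate: b→3 (≡-15 mod 18), so (9,-15,8)→(9,3,2)
flip: (9,3,2)→(2,-3,9)
translate: b→1 (≡-3 mod 4), so (2,-3,9)→(2,1,8)
reduced (well bottom): (2,1,8) with a≤c, −a<b≤a
well minimum |f| = |-2| = 2 (negative-definite)

2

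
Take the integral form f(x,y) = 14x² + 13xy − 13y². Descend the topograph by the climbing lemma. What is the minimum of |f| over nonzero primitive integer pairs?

river: ρ → (-13,13,14)
river: ρ → (14,15,-12)
river: ρ → (-12,9,17)
river: ρ → (17,25,-4)
river: ρ → (-4,23,23)
river: ρ → (23,23,-4)
river: ρ → (-4,25,17)
river: ρ → (17,9,-12)
river: ρ → (-12,15,14)
river: ρ → (14,13,-13)
closes: descent 0, river 10
min |a| on river = 4

4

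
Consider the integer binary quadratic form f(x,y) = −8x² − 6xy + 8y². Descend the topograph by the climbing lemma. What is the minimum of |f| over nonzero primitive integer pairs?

descent: ρ → (8,6,-8)  [lands on river]
river: ρ → (-8,10,6)
river: ρ → (6,14,-4)
river: ρ → (-4,10,12)
river: ρ → (12,14,-2)
river: ρ → (-2,14,12)
river: ρ → (12,10,-4)
river: ρ → (-4,14,6)
river: ρ → (6,10,-8)
river: ρ → (-8,6,8)
river: ρ → (8,10,-6)
river: ρ → (-6,14,4)
river: ρ → (4,10,-12)
river: ρ → (-12,14,2)
river: ρ → (2,14,-12)
river: ρ → (-12,10,4)
river: ρ → (4,14,-6)
river: ρ → (-6,10,8)
closes: descent 1, river 18
min |a| on river = 2

2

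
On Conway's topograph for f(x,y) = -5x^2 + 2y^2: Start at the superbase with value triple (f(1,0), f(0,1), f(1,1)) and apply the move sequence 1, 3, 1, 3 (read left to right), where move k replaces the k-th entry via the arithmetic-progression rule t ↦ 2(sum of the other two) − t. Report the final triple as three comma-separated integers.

start (-5,2,-3) = (f(1,0),f(0,1),f(1,1))
replace slot 1: 2·(2+(-3)) − (-5) = 3 → (3,2,-3)
replace slot 3: 2·(3+2) − (-3) = 13 → (3,2,13)
replace slot 1: 2·(2+13) − 3 = 27 → (27,2,13)
replace slot 3: 2·(27+2) − 13 = 45 → (27,2,45)

27,2,45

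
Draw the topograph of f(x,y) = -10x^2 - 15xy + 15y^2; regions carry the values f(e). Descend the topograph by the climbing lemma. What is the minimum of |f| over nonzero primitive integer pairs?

descent: ρ → (15,15,-10)  [lands on river]
river: ρ → (-10,25,5)
river: ρ → (5,25,-10)
river: ρ → (-10,15,15)
closes: descent 1, river 4
min |a| on river = 5

5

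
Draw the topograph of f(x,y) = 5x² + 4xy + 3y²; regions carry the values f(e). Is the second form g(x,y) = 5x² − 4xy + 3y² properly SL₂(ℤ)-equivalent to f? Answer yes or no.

D₁ = -44, D₂ = -44
f: flip: (5,4,3)→(3,-4,5)
f: translate: b→2 (≡-4 mod 6), so (3,-4,5)→(3,2,4)
f: reduced (well bottom): (3,2,4) with a≤c, −a<b≤a
g: flip: (5,-4,3)→(3,4,5)
g: translate: b→-2 (≡4 mod 6), so (3,4,5)→(3,-2,4)
g: reduced (well bottom): (3,-2,4) with a≤c, −a<b≤a
reduced forms (3, 2, 4) vs (3, -2, 4) ⇒ inequivalent

no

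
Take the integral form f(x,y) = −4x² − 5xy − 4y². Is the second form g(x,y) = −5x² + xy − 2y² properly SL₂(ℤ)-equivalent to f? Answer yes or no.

D₁ = -39, D₂ = -39
f is negative-definite; reduce −f:
−f: translate: b→-3 (≡5 mod 8), so (4,5,4)→(4,-3,3)
−f: flip: (4,-3,3)→(3,3,4)
−f: reduced (well bottom): (3,3,4) with a≤c, −a<b≤a
flip sign back: reduced form of f is (-3,-3,-4)
g is negative-definite; reduce −g:
−g: flip: (5,-1,2)→(2,1,5)
−g: reduced (well bottom): (2,1,5) with a≤c, −a<b≤a
flip sign back: reduced form of g is (-2,-1,-5)
reduced forms (-3, -3, -4) vs (-2, -1, -5) ⇒ inequivalent

no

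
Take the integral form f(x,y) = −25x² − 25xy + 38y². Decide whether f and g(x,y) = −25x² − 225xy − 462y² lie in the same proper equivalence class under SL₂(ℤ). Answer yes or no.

D₁ = 4425, D₂ = 4425
river cycle of f (length 36): (38, 25, -25), (-25, 25, 38), (38, 51, -12), (-12, 45, 50), (50, 55, -7), (-7, 57, 42), (42, 27, -22), (-22, 61, 8), (8, 51, -57), (-57, 63, 2), … (26 more)
river cycle of g (length 36): (-25, 25, 38), (38, 51, -12), (-12, 45, 50), (50, 55, -7), (-7, 57, 42), (42, 27, -22), (-22, 61, 8), (8, 51, -57), (-57, 63, 2), (2, 65, -25), … (26 more)
cycles coincide ⇒ equivalent

yes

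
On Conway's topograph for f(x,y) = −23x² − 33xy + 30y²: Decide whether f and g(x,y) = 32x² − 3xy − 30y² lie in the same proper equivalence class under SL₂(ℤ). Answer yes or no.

D₁ = 3849, D₂ = 3849
river cycle of f (length 60): (30, 33, -23), (-23, 59, 4), (4, 61, -8), (-8, 51, 39), (39, 27, -20), (-20, 53, 13), (13, 51, -24), (-24, 45, 19), (19, 31, -38), (-38, 45, 12), … (50 more)
river cycle of g (length 60): (-30, 3, 32), (32, 61, -1), (-1, 61, 32), (32, 3, -30), (-30, 57, 5), (5, 53, -52), (-52, 51, 6), (6, 57, -25), (-25, 43, 20), (20, 37, -31), … (50 more)
cycles differ ⇒ inequivalent

no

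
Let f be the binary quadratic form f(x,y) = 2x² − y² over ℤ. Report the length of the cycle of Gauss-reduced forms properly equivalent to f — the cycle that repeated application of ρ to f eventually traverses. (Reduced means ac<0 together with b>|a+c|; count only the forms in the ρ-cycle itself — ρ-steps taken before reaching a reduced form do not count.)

D = 8, ⌊√D⌋ = 2
descent: ρ → (-1,2,1)  [lands on river]
river: ρ → (1,2,-1)
ρ-cycle length = 2 (tail of 1 descent step not counted)

2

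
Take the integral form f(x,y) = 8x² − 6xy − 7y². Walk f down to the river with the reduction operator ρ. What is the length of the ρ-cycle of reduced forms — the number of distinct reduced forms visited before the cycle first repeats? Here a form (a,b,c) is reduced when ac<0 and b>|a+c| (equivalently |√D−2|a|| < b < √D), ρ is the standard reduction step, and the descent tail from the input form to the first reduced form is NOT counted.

D = 260, ⌊√D⌋ = 16
descent: ρ → (-7,6,8)  [lands on river]
river: ρ → (8,10,-5)
river: ρ → (-5,10,8)
river: ρ → (8,6,-7)
river: ρ → (-7,8,7)
river: ρ → (7,6,-8)
river: ρ → (-8,10,5)
river: ρ → (5,10,-8)
river: ρ → (-8,6,7)
river: ρ → (7,8,-7)
ρ-cycle length = 10 (tail of 1 descent step not counted)

10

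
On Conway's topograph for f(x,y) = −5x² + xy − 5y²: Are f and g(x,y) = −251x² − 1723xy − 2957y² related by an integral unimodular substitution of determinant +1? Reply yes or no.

D₁ = -99, D₂ = -99
f is negative-definite; reduce −f:
−f: flip: (5,-1,5)→(5,1,5)
−f: reduced (well bottom): (5,1,5) with a≤c, −a<b≤a
flip sign back: reduced form of f is (-5,-1,-5)
g is negative-definite; reduce −g:
−g: translate: b→217 (≡1723 mod 502), so (251,1723,2957)→(251,217,47)
−g: flip: (251,217,47)→(47,-217,251)
−g: translate: b→-29 (≡-217 mod 94), so (47,-217,251)→(47,-29,5)
−g: flip: (47,-29,5)→(5,29,47)
−g: translate: b→-1 (≡29 mod 10), so (5,29,47)→(5,-1,5)
−g: flip: (5,-1,5)→(5,1,5)
−g: reduced (well bottom): (5,1,5) with a≤c, −a<b≤a
flip sign back: reduced form of g is (-5,-1,-5)
reduced forms (-5, -1, -5) vs (-5, -1, -5) ⇒ equivalent

yes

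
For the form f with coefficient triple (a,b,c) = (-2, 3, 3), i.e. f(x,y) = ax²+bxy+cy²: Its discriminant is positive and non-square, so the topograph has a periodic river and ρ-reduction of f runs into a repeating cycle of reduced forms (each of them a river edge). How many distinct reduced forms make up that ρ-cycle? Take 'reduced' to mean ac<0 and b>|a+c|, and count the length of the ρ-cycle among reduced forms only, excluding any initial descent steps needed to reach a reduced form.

D = 33, ⌊√D⌋ = 5
river: ρ → (3,3,-2)
river: ρ → (-2,5,1)
river: ρ → (1,5,-2)
river: ρ → (-2,3,3)
ρ-cycle length = 4 (tail of 0 descent steps not counted)

4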